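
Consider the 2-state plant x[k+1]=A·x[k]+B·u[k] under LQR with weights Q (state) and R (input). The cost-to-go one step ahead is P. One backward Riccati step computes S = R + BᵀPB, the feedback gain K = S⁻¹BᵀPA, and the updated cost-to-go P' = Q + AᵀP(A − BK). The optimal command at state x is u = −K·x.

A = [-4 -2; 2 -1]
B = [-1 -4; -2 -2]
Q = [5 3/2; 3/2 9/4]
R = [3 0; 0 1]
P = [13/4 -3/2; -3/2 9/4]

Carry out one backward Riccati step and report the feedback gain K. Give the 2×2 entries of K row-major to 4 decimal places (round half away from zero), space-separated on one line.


-1.6231 0.0116 1.4306 0.4847

BᵀP = [-0.2500 -3.0000; -10.0000 1.5000]
S = R + BᵀPB = [3 0; 0 1] + [6.2500 7.0000; 7.0000 37.0000] = [9.2500 7.0000; 7.0000 38.0000]
BᵀPA = [-5.0000 3.5000; 43.0000 18.5000]
K = S⁻¹·BᵀPA = [-1.6231 0.0116; 1.4306 0.4847]
A−BK = [0.0992 -0.0496; 1.6149 -0.0074]
AᵀP(A−BK) = [15.3694 0.7153; 0.7153 0.2424]
P' = Q + AᵀP(A−BK) = [20.3694 2.2153; 2.2153 2.4924]
tr(P') = 22.8618


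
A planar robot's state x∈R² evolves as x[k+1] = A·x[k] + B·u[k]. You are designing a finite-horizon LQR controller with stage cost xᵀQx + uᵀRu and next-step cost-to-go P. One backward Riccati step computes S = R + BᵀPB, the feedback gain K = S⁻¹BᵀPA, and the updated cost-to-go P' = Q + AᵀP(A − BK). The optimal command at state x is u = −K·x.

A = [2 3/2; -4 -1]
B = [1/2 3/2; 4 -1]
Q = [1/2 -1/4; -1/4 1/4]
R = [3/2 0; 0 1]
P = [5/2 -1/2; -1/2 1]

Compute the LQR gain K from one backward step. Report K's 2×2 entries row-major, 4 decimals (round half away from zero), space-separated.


BᵀP = [-0.7500 3.7500; 4.2500 -1.7500]
S = R + BᵀPB = [3/2 0; 0 1] + [14.6250 -4.8750; -4.8750 8.1250] = [16.1250 -4.8750; -4.8750 9.1250]
BᵀPA = [-16.5000 -4.8750; 15.5000 8.1250]
K = S⁻¹·BᵀPA = [-0.6079 -0.0395; 1.3739 0.8693]
A−BK = [0.2432 0.2158; -0.1945 0.0274]
AᵀP(A−BK) = [2.6748 1.3739; 1.3739 0.8693]
P' = Q + AᵀP(A−BK) = [3.1748 1.1239; 1.1239 1.1193]
tr(P') = 4.2941

-0.6079 -0.0395 1.3739 0.8693


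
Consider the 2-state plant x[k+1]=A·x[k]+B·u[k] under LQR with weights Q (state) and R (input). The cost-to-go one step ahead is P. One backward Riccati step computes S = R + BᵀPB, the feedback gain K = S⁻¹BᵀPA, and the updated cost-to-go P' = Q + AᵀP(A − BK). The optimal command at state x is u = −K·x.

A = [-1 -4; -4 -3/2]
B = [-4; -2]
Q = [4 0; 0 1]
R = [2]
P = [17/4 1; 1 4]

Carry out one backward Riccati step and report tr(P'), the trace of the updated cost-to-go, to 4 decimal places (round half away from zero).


39.6127

BᵀP = [-19.0000 -12.0000]
S = R + BᵀPB = [2] + [100.0000] = [102.0000]
BᵀPA = [67.0000 94.0000]
K = S⁻¹·BᵀPA = [0.6569 0.9216]
A−BK = [1.6275 -0.3137; -2.6863 0.3431]
AᵀP(A−BK) = [32.2402 -3.2451; -3.2451 2.3725]
P' = Q + AᵀP(A−BK) = [36.2402 -3.2451; -3.2451 3.3725]
tr(P') = 39.6127


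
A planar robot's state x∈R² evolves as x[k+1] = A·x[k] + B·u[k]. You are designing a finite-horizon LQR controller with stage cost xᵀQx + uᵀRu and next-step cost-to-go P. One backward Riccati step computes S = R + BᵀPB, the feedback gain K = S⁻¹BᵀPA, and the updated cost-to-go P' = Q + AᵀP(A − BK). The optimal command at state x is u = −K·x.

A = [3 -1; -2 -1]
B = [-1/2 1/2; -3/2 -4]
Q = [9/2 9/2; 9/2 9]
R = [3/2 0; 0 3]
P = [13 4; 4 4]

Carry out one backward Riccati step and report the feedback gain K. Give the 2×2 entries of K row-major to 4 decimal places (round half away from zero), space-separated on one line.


BᵀP = [-12.5000 -8.0000; -9.5000 -14.0000]
S = R + BᵀPB = [3/2 0; 0 3] + [18.2500 25.7500; 25.7500 51.2500] = [19.7500 25.7500; 25.7500 54.2500]
BᵀPA = [-21.5000 20.5000; -0.5000 23.5000]
K = S⁻¹·BᵀPA = [-2.8246 1.2415; 1.3315 -0.1561]
A−BK = [0.9219 -0.3012; -0.9109 0.2378]
AᵀP(A−BK) = [24.9366 -8.3857; -8.3857 3.2176]
P' = Q + AᵀP(A−BK) = [29.4366 -3.8857; -3.8857 12.2176]
tr(P') = 41.6543

-2.8246 1.2415 1.3315 -0.1561


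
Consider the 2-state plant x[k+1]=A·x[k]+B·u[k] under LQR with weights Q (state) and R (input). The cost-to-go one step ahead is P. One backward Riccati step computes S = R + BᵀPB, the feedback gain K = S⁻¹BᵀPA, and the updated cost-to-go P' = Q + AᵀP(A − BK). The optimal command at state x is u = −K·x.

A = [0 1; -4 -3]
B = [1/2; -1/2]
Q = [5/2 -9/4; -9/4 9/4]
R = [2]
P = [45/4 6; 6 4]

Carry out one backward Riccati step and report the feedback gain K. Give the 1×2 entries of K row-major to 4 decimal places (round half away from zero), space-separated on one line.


BᵀP = [2.6250 1.0000]
S = R + BᵀPB = [2] + [0.8125] = [2.8125]
BᵀPA = [-4.0000 -0.3750]
K = S⁻¹·BᵀPA = [-1.4222 -0.1333]
A−BK = [0.7111 1.0667; -4.7111 -3.0667]
AᵀP(A−BK) = [58.3111 23.4667; 23.4667 11.2000]
P' = Q + AᵀP(A−BK) = [60.8111 21.2167; 21.2167 13.4500]
tr(P') = 74.2611

-1.4222 -0.1333


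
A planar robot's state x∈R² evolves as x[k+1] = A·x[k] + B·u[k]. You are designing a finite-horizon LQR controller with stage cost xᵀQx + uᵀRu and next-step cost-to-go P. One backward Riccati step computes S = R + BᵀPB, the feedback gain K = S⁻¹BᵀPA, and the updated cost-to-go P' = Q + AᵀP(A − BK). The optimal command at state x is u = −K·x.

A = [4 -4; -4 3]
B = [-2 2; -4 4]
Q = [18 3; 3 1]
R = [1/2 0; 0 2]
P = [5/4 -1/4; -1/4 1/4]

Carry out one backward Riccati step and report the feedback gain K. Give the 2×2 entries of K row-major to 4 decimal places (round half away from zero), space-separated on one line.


BᵀP = [-1.5000 -0.5000; 1.5000 0.5000]
S = R + BᵀPB = [1/2 0; 0 2] + [5.0000 -5.0000; -5.0000 5.0000] = [5.5000 -5.0000; -5.0000 7.0000]
BᵀPA = [-4.0000 4.5000; 4.0000 -4.5000]
K = S⁻¹·BᵀPA = [-0.5926 0.6667; 0.1481 -0.1667]
A−BK = [2.5185 -2.3333; -6.9630 6.3333]
AᵀP(A−BK) = [29.0370 -26.6667; -26.6667 24.5000]
P' = Q + AᵀP(A−BK) = [47.0370 -23.6667; -23.6667 25.5000]
tr(P') = 72.5370

-0.5926 0.6667 0.1481 -0.1667


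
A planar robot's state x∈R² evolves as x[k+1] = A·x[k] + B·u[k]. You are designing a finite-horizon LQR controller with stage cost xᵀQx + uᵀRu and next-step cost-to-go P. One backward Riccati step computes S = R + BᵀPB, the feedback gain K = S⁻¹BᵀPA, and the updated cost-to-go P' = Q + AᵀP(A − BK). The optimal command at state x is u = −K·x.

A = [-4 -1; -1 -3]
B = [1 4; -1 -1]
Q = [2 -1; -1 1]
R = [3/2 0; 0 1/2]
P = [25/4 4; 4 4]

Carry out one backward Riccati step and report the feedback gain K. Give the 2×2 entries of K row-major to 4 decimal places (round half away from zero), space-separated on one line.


BᵀP = [2.2500 0.0000; 21.0000 12.0000]
S = R + BᵀPB = [3/2 0; 0 1/2] + [2.2500 9.0000; 9.0000 72.0000] = [3.7500 9.0000; 9.0000 72.5000]
BᵀPA = [-9.0000 -2.2500; -96.0000 -57.0000]
K = S⁻¹·BᵀPA = [1.1081 1.8330; -1.4617 -1.0138]
A−BK = [0.7387 1.2220; -1.3536 -2.1807]
AᵀP(A−BK) = [5.6503 8.1768; 8.1768 12.5904]
P' = Q + AᵀP(A−BK) = [7.6503 7.1768; 7.1768 13.5904]
tr(P') = 21.2407

1.1081 1.8330 -1.4617 -1.0138


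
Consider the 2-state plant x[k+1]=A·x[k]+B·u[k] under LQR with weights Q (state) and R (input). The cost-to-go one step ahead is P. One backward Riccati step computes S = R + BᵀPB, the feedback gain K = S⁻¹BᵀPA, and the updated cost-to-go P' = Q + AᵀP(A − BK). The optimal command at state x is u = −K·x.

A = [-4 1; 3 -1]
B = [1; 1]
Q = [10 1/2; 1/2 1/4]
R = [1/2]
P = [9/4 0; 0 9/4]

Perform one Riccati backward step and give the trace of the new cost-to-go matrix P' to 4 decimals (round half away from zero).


69.9875

BᵀP = [2.2500 2.2500]
S = R + BᵀPB = [1/2] + [4.5000] = [5.0000]
BᵀPA = [-2.2500 0.0000]
K = S⁻¹·BᵀPA = [-0.4500 0.0000]
A−BK = [-3.5500 1.0000; 3.4500 -1.0000]
AᵀP(A−BK) = [55.2375 -15.7500; -15.7500 4.5000]
P' = Q + AᵀP(A−BK) = [65.2375 -15.2500; -15.2500 4.7500]
tr(P') = 69.9875


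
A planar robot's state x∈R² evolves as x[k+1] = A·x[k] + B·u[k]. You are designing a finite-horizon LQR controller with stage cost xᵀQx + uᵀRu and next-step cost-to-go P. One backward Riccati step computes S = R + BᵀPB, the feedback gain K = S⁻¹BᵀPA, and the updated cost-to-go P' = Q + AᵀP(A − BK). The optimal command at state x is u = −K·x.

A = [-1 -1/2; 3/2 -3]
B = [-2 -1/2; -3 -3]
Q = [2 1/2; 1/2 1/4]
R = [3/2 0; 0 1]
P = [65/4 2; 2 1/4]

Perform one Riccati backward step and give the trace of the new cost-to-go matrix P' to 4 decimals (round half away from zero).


BᵀP = [-38.5000 -4.7500; -14.1250 -1.7500]
S = R + BᵀPB = [3/2 0; 0 1] + [91.2500 33.5000; 33.5000 12.3125] = [92.7500 33.5000; 33.5000 13.3125]
BᵀPA = [31.3750 33.5000; 11.5000 12.3125]
K = S⁻¹·BᵀPA = [0.2883 0.2978; 0.1384 0.1754]
A−BK = [-0.3542 0.1834; 2.7800 -1.5802]
AᵀP(A−BK) = [0.1759 0.1384; 0.1384 0.1754]
P' = Q + AᵀP(A−BK) = [2.1759 0.6384; 0.6384 0.4254]
tr(P') = 2.6014

2.6014


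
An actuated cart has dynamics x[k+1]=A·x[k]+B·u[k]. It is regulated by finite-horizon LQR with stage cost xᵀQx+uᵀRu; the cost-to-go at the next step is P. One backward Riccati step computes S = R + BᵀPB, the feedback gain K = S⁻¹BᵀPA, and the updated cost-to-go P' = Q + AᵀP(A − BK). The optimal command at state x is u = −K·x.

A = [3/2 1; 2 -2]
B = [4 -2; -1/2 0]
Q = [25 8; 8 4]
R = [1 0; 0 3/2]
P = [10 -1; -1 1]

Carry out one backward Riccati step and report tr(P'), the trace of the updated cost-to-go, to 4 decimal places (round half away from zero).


BᵀP = [40.5000 -4.5000; -20.0000 2.0000]
S = R + BᵀPB = [1 0; 0 3/2] + [164.2500 -81.0000; -81.0000 40.0000] = [165.2500 -81.0000; -81.0000 41.5000]
BᵀPA = [51.7500 49.5000; -26.0000 -24.0000]
K = S⁻¹·BᵀPA = [0.1402 0.3714; -0.3528 0.1465]
A−BK = [0.2335 -0.1924; 2.0701 -1.8143]
AᵀP(A−BK) = [4.0702 -3.4086; -3.4086 3.1339]
P' = Q + AᵀP(A−BK) = [29.0702 4.5914; 4.5914 7.1339]
tr(P') = 36.2041

36.2041


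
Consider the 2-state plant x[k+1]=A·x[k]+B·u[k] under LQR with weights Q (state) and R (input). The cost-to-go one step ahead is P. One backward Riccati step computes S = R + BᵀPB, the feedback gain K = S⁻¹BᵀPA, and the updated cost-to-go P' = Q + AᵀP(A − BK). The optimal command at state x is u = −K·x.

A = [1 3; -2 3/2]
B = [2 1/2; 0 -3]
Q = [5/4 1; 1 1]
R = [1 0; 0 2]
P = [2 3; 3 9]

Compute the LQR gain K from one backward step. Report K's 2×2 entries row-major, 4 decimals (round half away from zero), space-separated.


BᵀP = [4.0000 6.0000; -8.0000 -25.5000]
S = R + BᵀPB = [1 0; 0 2] + [8.0000 -16.0000; -16.0000 72.5000] = [9.0000 -16.0000; -16.0000 74.5000]
BᵀPA = [-8.0000 21.0000; 43.0000 -62.2500]
K = S⁻¹·BᵀPA = [0.2220 1.3715; 0.6248 -0.5410]
A−BK = [0.2437 0.5274; -0.1255 -0.1230]
AᵀP(A−BK) = [0.9071 -0.2642; -0.2642 2.7698]
P' = Q + AᵀP(A−BK) = [2.1571 0.7358; 0.7358 3.7698]
tr(P') = 5.9269

0.2220 1.3715 0.6248 -0.5410


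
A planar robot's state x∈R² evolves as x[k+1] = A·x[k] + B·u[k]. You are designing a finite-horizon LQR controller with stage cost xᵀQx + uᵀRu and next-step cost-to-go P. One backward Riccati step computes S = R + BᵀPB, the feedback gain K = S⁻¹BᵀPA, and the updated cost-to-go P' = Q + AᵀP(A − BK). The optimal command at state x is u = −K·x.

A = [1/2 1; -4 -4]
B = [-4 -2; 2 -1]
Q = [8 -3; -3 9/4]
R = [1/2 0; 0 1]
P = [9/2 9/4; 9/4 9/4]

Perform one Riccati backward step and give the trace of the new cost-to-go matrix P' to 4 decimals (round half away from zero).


16.8742

BᵀP = [-13.5000 -4.5000; -11.2500 -6.7500]
S = R + BᵀPB = [1/2 0; 0 1] + [45.0000 31.5000; 31.5000 29.2500] = [45.5000 31.5000; 31.5000 30.2500]
BᵀPA = [11.2500 4.5000; 21.3750 15.7500]
K = S⁻¹·BᵀPA = [-0.8669 -0.9372; 1.6093 1.4966]
A−BK = [0.2511 0.2444; -0.6568 -0.6290]
AᵀP(A−BK) = [3.4781 3.3040; 3.3040 3.1462]
P' = Q + AᵀP(A−BK) = [11.4781 0.3040; 0.3040 5.3962]
tr(P') = 16.8742


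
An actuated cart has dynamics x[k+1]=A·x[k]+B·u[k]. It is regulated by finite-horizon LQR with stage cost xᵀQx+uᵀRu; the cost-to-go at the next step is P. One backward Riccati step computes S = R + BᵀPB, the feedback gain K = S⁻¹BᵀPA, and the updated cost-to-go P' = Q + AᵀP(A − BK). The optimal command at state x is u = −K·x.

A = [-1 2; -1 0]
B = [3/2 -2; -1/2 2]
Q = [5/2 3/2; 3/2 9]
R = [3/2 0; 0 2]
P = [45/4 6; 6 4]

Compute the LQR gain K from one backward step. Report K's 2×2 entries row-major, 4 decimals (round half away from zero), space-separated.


-1.2215 1.3691 -0.1530 -0.1450

BᵀP = [13.8750 7.0000; -10.5000 -4.0000]
S = R + BᵀPB = [3/2 0; 0 2] + [17.3125 -13.7500; -13.7500 13.0000] = [18.8125 -13.7500; -13.7500 15.0000]
BᵀPA = [-20.8750 27.7500; 14.5000 -21.0000]
K = S⁻¹·BᵀPA = [-1.2215 1.3691; -0.1530 -0.1450]
A−BK = [0.5262 -0.3436; -1.3047 0.9745]
AᵀP(A−BK) = [3.9705 -3.8174; -3.8174 3.9624]
P' = Q + AᵀP(A−BK) = [6.4705 -2.3174; -2.3174 12.9624]
tr(P') = 19.4329


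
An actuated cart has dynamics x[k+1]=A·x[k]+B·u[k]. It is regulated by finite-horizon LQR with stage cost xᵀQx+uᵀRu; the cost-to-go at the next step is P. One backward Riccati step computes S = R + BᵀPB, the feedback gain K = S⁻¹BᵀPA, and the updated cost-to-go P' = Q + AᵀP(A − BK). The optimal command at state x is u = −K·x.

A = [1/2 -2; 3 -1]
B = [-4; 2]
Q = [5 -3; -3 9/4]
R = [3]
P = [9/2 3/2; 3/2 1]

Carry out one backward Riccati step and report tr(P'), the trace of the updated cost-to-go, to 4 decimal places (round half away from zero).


BᵀP = [-15.0000 -4.0000]
S = R + BᵀPB = [3] + [52.0000] = [55.0000]
BᵀPA = [-19.5000 34.0000]
K = S⁻¹·BᵀPA = [-0.3545 0.6182]
A−BK = [-0.9182 0.4727; 3.7091 -2.2364]
AᵀP(A−BK) = [7.7114 -5.1955; -5.1955 3.9818]
P' = Q + AᵀP(A−BK) = [12.7114 -8.1955; -8.1955 6.2318]
tr(P') = 18.9432

18.9432


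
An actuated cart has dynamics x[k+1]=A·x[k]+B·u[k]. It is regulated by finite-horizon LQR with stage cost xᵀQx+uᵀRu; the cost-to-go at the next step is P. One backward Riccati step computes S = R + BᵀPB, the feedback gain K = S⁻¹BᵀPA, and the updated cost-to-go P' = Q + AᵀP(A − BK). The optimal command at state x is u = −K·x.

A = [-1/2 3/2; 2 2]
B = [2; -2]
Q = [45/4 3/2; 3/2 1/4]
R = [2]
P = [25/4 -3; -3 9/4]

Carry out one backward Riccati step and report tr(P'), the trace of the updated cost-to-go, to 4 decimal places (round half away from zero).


BᵀP = [18.5000 -10.5000]
S = R + BᵀPB = [2] + [58.0000] = [60.0000]
BᵀPA = [-30.2500 6.7500]
K = S⁻¹·BᵀPA = [-0.5042 0.1125]
A−BK = [0.5083 1.2750; 0.9917 2.2250]
AᵀP(A−BK) = [1.3115 1.7156; 1.7156 4.3031]
P' = Q + AᵀP(A−BK) = [12.5615 3.2156; 3.2156 4.5531]
tr(P') = 17.1146

17.1146


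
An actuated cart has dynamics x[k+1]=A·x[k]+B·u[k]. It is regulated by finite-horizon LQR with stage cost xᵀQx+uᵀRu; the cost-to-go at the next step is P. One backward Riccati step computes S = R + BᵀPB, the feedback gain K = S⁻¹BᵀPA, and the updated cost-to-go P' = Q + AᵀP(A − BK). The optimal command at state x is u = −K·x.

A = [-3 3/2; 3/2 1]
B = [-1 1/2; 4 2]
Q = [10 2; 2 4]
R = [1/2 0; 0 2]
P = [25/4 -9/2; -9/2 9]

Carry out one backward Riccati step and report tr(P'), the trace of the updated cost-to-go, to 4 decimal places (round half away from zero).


26.9959

BᵀP = [-24.2500 40.5000; -5.8750 15.7500]
S = R + BᵀPB = [1/2 0; 0 2] + [186.2500 68.8750; 68.8750 28.5625] = [186.7500 68.8750; 68.8750 30.5625]
BᵀPA = [133.5000 4.1250; 41.2500 6.9375]
K = S⁻¹·BᵀPA = [1.2856 -0.3650; -1.5474 1.0495]
A−BK = [-0.9407 0.6103; -0.5474 0.3609]
AᵀP(A−BK) = [9.2087 -5.8177; -5.8177 3.7872]
P' = Q + AᵀP(A−BK) = [19.2087 -3.8177; -3.8177 7.7872]
tr(P') = 26.9959


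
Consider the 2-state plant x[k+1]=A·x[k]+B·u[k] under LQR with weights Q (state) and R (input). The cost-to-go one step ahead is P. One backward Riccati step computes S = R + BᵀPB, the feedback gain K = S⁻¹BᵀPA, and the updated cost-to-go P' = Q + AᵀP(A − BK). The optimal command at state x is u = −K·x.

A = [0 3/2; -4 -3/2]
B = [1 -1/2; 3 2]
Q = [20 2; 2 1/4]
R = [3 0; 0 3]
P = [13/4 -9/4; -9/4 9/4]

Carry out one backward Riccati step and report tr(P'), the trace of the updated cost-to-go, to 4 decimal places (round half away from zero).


BᵀP = [-3.5000 4.5000; -6.1250 5.6250]
S = R + BᵀPB = [3 0; 0 3] + [10.0000 10.7500; 10.7500 14.3125] = [13.0000 10.7500; 10.7500 17.3125]
BᵀPA = [-18.0000 -12.0000; -22.5000 -17.6250]
K = S⁻¹·BᵀPA = [-0.6370 -0.1670; -0.9041 -0.9144]
A−BK = [0.1849 1.2098; -0.2808 0.8296]
AᵀP(A−BK) = [4.1918 3.4212; 3.4212 4.3806]
P' = Q + AᵀP(A−BK) = [24.1918 5.4212; 5.4212 4.6306]
tr(P') = 28.8223

28.8223


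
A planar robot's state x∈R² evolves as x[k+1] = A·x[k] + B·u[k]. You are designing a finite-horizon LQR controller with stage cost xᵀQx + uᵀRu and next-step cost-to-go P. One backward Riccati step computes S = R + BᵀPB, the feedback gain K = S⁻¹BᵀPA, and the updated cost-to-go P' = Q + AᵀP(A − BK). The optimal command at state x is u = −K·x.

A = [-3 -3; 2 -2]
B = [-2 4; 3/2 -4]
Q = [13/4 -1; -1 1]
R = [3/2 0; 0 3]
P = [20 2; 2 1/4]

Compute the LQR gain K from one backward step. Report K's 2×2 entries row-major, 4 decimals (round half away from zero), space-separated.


BᵀP = [-37.0000 -3.6250; 72.0000 7.0000]
S = R + BᵀPB = [3/2 0; 0 3] + [68.5625 -133.5000; -133.5000 260.0000] = [70.0625 -133.5000; -133.5000 263.0000]
BᵀPA = [103.7500 118.2500; -202.0000 -230.0000]
K = S⁻¹·BᵀPA = [0.5284 0.6534; -0.4998 -0.5429]
A−BK = [0.0562 0.4782; -0.7920 -5.1515]
AᵀP(A−BK) = [1.2103 1.5529; 1.5529 2.8787]
P' = Q + AᵀP(A−BK) = [4.4603 0.5529; 0.5529 3.8787]
tr(P') = 8.3390

0.5284 0.6534 -0.4998 -0.5429


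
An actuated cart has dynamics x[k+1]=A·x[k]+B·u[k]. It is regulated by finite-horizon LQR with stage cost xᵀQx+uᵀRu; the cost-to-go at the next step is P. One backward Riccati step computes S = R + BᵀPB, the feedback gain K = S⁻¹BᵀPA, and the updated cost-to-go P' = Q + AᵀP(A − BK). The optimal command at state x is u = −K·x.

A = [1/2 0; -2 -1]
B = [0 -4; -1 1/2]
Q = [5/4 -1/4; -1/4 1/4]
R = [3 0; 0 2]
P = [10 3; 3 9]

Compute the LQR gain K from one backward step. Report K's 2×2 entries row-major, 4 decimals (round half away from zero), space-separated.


1.4367 0.7421 -0.0987 0.0127

BᵀP = [-3.0000 -9.0000; -38.5000 -7.5000]
S = R + BᵀPB = [3 0; 0 2] + [9.0000 7.5000; 7.5000 150.2500] = [12.0000 7.5000; 7.5000 152.2500]
BᵀPA = [16.5000 9.0000; -4.2500 7.5000]
K = S⁻¹·BᵀPA = [1.4367 0.7421; -0.0987 0.0127]
A−BK = [0.1053 0.0508; -0.5140 -0.2643]
AᵀP(A−BK) = [8.3754 4.3100; 4.3100 2.2262]
P' = Q + AᵀP(A−BK) = [9.6254 4.0600; 4.0600 2.4762]
tr(P') = 12.1015


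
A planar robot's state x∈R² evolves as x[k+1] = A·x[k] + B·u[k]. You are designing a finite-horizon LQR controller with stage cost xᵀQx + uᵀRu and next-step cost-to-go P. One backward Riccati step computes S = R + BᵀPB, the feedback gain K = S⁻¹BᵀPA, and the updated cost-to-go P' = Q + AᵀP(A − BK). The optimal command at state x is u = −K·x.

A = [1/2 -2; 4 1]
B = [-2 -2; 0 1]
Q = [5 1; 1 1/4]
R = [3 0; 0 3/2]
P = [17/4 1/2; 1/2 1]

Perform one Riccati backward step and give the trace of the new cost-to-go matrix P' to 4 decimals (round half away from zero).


BᵀP = [-8.5000 -1.0000; -8.0000 0.0000]
S = R + BᵀPB = [3 0; 0 3/2] + [17.0000 16.0000; 16.0000 16.0000] = [20.0000 16.0000; 16.0000 17.5000]
BᵀPA = [-8.2500 16.0000; -4.0000 16.0000]
K = S⁻¹·BᵀPA = [-0.8551 0.2553; 0.5532 0.6809]
A−BK = [-0.1037 -0.1277; 3.4468 0.3191]
AᵀP(A−BK) = [14.2211 0.8298; 0.8298 1.0213]
P' = Q + AᵀP(A−BK) = [19.2211 1.8298; 1.8298 1.2713]
tr(P') = 20.4924

20.4924


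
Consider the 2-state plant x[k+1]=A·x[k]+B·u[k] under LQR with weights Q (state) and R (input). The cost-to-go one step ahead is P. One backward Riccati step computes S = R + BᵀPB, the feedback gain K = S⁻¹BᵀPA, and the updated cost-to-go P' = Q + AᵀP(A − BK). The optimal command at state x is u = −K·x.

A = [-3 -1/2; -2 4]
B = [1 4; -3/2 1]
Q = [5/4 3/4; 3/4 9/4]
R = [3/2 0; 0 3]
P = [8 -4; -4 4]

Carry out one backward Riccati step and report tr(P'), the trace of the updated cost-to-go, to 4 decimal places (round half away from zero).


13.4639

BᵀP = [14.0000 -10.0000; 28.0000 -12.0000]
S = R + BᵀPB = [3/2 0; 0 3] + [29.0000 46.0000; 46.0000 100.0000] = [30.5000 46.0000; 46.0000 103.0000]
BᵀPA = [-22.0000 -47.0000; -60.0000 -62.0000]
K = S⁻¹·BᵀPA = [0.4817 -1.9395; -0.7977 0.2643]
A−BK = [-0.2911 0.3825; -0.4798 0.8264]
AᵀP(A−BK) = [2.7382 -2.8142; -2.8142 7.2257]
P' = Q + AᵀP(A−BK) = [3.9882 -2.0642; -2.0642 9.4757]
tr(P') = 13.4639


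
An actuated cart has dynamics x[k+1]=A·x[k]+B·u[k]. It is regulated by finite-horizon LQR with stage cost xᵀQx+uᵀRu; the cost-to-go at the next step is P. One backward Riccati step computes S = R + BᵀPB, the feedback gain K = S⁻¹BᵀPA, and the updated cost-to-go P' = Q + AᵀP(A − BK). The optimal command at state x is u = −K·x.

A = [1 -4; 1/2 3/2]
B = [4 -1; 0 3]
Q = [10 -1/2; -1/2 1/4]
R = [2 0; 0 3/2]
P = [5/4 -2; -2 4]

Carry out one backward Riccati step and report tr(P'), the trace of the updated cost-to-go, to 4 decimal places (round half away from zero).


BᵀP = [5.0000 -8.0000; -7.2500 14.0000]
S = R + BᵀPB = [2 0; 0 3/2] + [20.0000 -29.0000; -29.0000 49.2500] = [22.0000 -29.0000; -29.0000 50.7500]
BᵀPA = [1.0000 -32.0000; -0.2500 50.0000]
K = S⁻¹·BᵀPA = [0.1579 -0.6316; 0.0853 0.6243]
A−BK = [0.4537 -0.8494; 0.2441 -0.3730]
AᵀP(A−BK) = [0.1134 -0.2123; -0.2123 1.5735]
P' = Q + AᵀP(A−BK) = [10.1134 -0.7123; -0.7123 1.8235]
tr(P') = 11.9369

11.9369


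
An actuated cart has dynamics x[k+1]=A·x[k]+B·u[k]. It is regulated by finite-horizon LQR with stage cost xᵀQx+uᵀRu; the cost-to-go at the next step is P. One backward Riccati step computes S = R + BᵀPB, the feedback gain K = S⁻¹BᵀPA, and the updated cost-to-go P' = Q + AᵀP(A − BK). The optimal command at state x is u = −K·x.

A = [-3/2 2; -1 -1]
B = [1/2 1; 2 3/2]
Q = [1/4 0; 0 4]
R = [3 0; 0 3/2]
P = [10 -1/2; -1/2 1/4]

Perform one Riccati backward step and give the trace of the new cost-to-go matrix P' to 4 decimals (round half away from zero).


BᵀP = [4.0000 0.2500; 9.2500 -0.1250]
S = R + BᵀPB = [3 0; 0 3/2] + [2.5000 4.3750; 4.3750 9.0625] = [5.5000 4.3750; 4.3750 10.5625]
BᵀPA = [-6.2500 7.7500; -13.7500 18.6250]
K = S⁻¹·BᵀPA = [-0.1504 0.0096; -1.2395 1.7593]
A−BK = [-0.1853 0.2359; 1.1600 -3.6582]
AᵀP(A−BK) = [3.2671 -5.2491; -5.2491 9.4079]
P' = Q + AᵀP(A−BK) = [3.5171 -5.2491; -5.2491 13.4079]
tr(P') = 16.9251

16.9251


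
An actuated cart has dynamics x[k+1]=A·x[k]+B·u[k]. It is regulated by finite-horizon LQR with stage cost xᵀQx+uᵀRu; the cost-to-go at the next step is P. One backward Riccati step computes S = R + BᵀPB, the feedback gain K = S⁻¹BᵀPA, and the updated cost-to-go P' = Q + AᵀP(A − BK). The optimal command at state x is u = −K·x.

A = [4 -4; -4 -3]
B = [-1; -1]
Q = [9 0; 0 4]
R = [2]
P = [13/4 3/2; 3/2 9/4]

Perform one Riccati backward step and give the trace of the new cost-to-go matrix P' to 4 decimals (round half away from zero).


72.5774

BᵀP = [-4.7500 -3.7500]
S = R + BᵀPB = [2] + [8.5000] = [10.5000]
BᵀPA = [-4.0000 30.2500]
K = S⁻¹·BᵀPA = [-0.3810 2.8810]
A−BK = [3.6190 -1.1190; -4.3810 -0.1190]
AᵀP(A−BK) = [38.4762 -7.4762; -7.4762 21.1012]
P' = Q + AᵀP(A−BK) = [47.4762 -7.4762; -7.4762 25.1012]
tr(P') = 72.5774


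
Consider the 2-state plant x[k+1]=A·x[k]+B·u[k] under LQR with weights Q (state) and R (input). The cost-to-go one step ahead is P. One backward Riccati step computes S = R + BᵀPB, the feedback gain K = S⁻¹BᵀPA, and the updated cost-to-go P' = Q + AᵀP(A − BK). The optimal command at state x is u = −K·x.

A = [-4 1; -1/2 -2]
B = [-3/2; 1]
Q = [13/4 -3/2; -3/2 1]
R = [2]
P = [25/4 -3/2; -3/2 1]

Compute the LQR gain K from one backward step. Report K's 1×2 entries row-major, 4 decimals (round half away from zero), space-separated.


BᵀP = [-10.8750 3.2500]
S = R + BᵀPB = [2] + [19.5625] = [21.5625]
BᵀPA = [41.8750 -17.3750]
K = S⁻¹·BᵀPA = [1.9420 -0.8058]
A−BK = [-1.0870 -0.2087; -2.4420 -1.1942]
AᵀP(A−BK) = [12.9275 -1.5072; -1.5072 2.2493]
P' = Q + AᵀP(A−BK) = [16.1775 -3.0072; -3.0072 3.2493]
tr(P') = 19.4268

1.9420 -0.8058


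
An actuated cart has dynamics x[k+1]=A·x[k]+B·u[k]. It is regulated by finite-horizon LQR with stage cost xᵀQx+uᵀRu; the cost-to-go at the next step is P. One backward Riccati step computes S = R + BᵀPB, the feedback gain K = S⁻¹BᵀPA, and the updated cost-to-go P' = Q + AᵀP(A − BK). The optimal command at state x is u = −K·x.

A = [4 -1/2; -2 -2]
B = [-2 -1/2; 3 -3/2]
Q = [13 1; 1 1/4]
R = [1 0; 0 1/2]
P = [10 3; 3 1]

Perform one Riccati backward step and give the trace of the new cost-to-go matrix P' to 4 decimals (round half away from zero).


17.6455

BᵀP = [-11.0000 -3.0000; -9.5000 -3.0000]
S = R + BᵀPB = [1 0; 0 1/2] + [13.0000 10.0000; 10.0000 9.2500] = [14.0000 10.0000; 10.0000 9.7500]
BᵀPA = [-38.0000 11.5000; -32.0000 10.7500]
K = S⁻¹·BᵀPA = [-1.3836 0.1267; -1.8630 0.9726]
A−BK = [0.3014 0.2397; -0.6438 -0.9212]
AᵀP(A−BK) = [3.8082 -1.0616; -1.0616 0.5873]
P' = Q + AᵀP(A−BK) = [16.8082 -0.0616; -0.0616 0.8373]
tr(P') = 17.6455


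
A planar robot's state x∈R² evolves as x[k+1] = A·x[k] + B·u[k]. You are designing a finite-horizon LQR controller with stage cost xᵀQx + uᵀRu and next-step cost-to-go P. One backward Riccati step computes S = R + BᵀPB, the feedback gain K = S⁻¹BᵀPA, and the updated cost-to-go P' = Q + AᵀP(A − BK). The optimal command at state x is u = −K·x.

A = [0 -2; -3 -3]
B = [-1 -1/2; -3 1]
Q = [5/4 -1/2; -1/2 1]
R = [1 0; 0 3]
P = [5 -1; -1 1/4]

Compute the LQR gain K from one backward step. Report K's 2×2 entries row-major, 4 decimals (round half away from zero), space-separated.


-0.1214 1.1040 -0.3815 0.6127

BᵀP = [-2.0000 0.2500; -3.5000 0.7500]
S = R + BᵀPB = [1 0; 0 3] + [1.2500 1.2500; 1.2500 2.5000] = [2.2500 1.2500; 1.2500 5.5000]
BᵀPA = [-0.7500 3.2500; -2.2500 4.7500]
K = S⁻¹·BᵀPA = [-0.1214 1.1040; -0.3815 0.6127]
A−BK = [-0.3121 -0.5896; -2.9827 -0.3006]
AᵀP(A−BK) = [1.3006 -1.5434; -1.5434 3.7514]
P' = Q + AᵀP(A−BK) = [2.5506 -2.0434; -2.0434 4.7514]
tr(P') = 7.3020


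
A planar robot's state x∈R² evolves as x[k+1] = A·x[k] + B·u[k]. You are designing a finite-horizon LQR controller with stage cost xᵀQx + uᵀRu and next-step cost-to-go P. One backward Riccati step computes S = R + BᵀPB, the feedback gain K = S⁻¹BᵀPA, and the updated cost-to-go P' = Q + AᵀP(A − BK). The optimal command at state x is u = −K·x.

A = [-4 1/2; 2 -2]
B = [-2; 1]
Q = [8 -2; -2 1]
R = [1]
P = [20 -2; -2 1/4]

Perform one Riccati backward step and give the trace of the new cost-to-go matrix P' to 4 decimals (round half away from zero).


13.2045

BᵀP = [-42.0000 4.2500]
S = R + BᵀPB = [1] + [88.2500] = [89.2500]
BᵀPA = [176.5000 -29.5000]
K = S⁻¹·BᵀPA = [1.9776 -0.3305]
A−BK = [-0.0448 -0.1611; 0.0224 -1.6695]
AᵀP(A−BK) = [3.9552 -0.6611; -0.6611 0.2493]
P' = Q + AᵀP(A−BK) = [11.9552 -2.6611; -2.6611 1.2493]
tr(P') = 13.2045


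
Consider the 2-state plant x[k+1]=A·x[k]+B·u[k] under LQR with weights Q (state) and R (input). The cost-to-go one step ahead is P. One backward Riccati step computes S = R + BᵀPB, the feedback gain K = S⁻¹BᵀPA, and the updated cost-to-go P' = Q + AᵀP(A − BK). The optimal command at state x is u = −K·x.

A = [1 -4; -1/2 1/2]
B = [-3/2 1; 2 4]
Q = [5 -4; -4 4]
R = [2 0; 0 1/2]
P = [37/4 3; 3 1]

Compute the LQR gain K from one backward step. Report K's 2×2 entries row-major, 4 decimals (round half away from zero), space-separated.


-0.1035 0.4047 0.3196 -1.4928

BᵀP = [-7.8750 -2.5000; 21.2500 7.0000]
S = R + BᵀPB = [2 0; 0 1/2] + [6.8125 -17.8750; -17.8750 49.2500] = [8.8125 -17.8750; -17.8750 49.7500]
BᵀPA = [-6.6250 30.2500; 17.7500 -81.5000]
K = S⁻¹·BᵀPA = [-0.1035 0.4047; 0.3196 -1.4928]
A−BK = [0.5251 -1.9001; -1.5712 5.6616]
AᵀP(A−BK) = [0.1415 -0.5719; -0.5719 2.3459]
P' = Q + AᵀP(A−BK) = [5.1415 -4.5719; -4.5719 6.3459]
tr(P') = 11.4874


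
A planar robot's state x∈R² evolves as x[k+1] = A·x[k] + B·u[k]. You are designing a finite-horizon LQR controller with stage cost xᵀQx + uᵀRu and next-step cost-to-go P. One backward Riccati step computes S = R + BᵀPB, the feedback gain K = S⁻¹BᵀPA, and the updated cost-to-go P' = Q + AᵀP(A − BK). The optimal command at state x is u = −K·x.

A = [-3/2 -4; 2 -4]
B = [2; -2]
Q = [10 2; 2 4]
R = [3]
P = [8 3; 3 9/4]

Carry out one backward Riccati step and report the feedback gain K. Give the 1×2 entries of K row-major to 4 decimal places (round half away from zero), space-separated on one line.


-0.6000 -2.3000

BᵀP = [10.0000 1.5000]
S = R + BᵀPB = [3] + [17.0000] = [20.0000]
BᵀPA = [-12.0000 -46.0000]
K = S⁻¹·BᵀPA = [-0.6000 -2.3000]
A−BK = [-0.3000 0.6000; 0.8000 -8.6000]
AᵀP(A−BK) = [1.8000 -3.6000; -3.6000 154.2000]
P' = Q + AᵀP(A−BK) = [11.8000 -1.6000; -1.6000 158.2000]
tr(P') = 170.0000


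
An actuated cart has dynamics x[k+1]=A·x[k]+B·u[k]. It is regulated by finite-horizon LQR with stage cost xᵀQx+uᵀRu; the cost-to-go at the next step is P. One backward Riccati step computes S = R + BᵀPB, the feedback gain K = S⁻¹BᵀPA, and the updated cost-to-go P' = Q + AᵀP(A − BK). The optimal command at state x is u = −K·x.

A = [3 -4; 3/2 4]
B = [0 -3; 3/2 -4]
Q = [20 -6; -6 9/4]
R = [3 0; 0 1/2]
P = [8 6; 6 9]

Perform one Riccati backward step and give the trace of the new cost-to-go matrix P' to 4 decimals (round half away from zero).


BᵀP = [9.0000 13.5000; -48.0000 -54.0000]
S = R + BᵀPB = [3 0; 0 1/2] + [20.2500 -81.0000; -81.0000 360.0000] = [23.2500 -81.0000; -81.0000 360.5000]
BᵀPA = [47.2500 18.0000; -225.0000 -24.0000]
K = S⁻¹·BᵀPA = [-0.6544 2.4964; -0.7712 0.4943]
A−BK = [0.6865 -2.5170; -0.6031 2.2327]
AᵀP(A−BK) = [3.6575 -12.7291; -12.7291 46.9289]
P' = Q + AᵀP(A−BK) = [23.6575 -18.7291; -18.7291 49.1789]
tr(P') = 72.8364

72.8364


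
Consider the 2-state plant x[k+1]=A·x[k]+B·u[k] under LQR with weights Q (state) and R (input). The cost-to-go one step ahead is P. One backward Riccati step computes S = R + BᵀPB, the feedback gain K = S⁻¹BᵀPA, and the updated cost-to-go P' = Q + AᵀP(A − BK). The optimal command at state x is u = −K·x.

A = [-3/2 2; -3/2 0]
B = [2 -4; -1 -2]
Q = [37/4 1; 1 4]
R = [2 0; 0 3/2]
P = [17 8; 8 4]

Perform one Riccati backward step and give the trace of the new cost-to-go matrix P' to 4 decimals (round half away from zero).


13.9444

BᵀP = [26.0000 12.0000; -84.0000 -40.0000]
S = R + BᵀPB = [2 0; 0 3/2] + [40.0000 -128.0000; -128.0000 416.0000] = [42.0000 -128.0000; -128.0000 417.5000]
BᵀPA = [-57.0000 52.0000; 186.0000 -168.0000]
K = S⁻¹·BᵀPA = [0.0091 0.1790; 0.4483 -0.3475]
A−BK = [0.2750 0.2520; -0.5943 -0.5161]
AᵀP(A−BK) = [0.3851 -0.1590; -0.1590 0.3093]
P' = Q + AᵀP(A−BK) = [9.6351 0.8410; 0.8410 4.3093]
tr(P') = 13.9444


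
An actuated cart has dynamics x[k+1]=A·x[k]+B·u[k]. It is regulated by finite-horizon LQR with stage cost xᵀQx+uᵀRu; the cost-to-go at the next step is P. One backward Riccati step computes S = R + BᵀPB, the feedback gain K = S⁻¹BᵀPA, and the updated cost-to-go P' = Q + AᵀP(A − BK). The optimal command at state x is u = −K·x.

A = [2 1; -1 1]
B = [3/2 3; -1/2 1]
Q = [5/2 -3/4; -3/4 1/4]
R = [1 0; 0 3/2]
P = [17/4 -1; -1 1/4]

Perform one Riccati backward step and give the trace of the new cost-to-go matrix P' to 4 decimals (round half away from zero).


BᵀP = [6.8750 -1.6250; 11.7500 -2.7500]
S = R + BᵀPB = [1 0; 0 3/2] + [11.1250 19.0000; 19.0000 32.5000] = [12.1250 19.0000; 19.0000 34.0000]
BᵀPA = [15.3750 5.2500; 26.2500 9.0000]
K = S⁻¹·BᵀPA = [0.4683 0.1463; 0.5104 0.1829]
A−BK = [-0.2335 0.2317; -1.2762 0.8902]
AᵀP(A−BK) = [0.6529 0.1982; 0.1982 0.0854]
P' = Q + AᵀP(A−BK) = [3.1529 -0.5518; -0.5518 0.3354]
tr(P') = 3.4883

3.4883


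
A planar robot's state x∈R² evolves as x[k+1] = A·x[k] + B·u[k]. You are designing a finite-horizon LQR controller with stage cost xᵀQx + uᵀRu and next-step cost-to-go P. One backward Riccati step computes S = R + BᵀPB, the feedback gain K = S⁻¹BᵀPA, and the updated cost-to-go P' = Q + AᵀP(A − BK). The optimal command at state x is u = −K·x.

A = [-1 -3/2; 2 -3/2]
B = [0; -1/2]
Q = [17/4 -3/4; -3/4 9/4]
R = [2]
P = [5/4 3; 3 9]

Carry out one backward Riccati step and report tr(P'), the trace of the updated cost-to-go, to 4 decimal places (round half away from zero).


36.0184

BᵀP = [-1.5000 -4.5000]
S = R + BᵀPB = [2] + [2.2500] = [4.2500]
BᵀPA = [-7.5000 9.0000]
K = S⁻¹·BᵀPA = [-1.7647 2.1176]
A−BK = [-1.0000 -1.5000; 1.1176 -0.4412]
AᵀP(A−BK) = [12.0147 -13.7426; -13.7426 17.5037]
P' = Q + AᵀP(A−BK) = [16.2647 -14.4926; -14.4926 19.7537]
tr(P') = 36.0184


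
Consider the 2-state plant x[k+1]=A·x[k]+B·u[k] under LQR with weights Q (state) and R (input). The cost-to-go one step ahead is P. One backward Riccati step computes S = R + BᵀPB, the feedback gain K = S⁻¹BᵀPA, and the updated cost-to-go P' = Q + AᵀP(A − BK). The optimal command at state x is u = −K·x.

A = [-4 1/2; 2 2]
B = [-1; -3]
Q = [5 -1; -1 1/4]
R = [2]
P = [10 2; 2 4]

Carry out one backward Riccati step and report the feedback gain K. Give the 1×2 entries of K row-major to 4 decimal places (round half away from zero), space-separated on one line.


0.6000 -0.6000

BᵀP = [-16.0000 -14.0000]
S = R + BᵀPB = [2] + [58.0000] = [60.0000]
BᵀPA = [36.0000 -36.0000]
K = S⁻¹·BᵀPA = [0.6000 -0.6000]
A−BK = [-3.4000 -0.1000; 3.8000 0.2000]
AᵀP(A−BK) = [122.4000 3.6000; 3.6000 0.9000]
P' = Q + AᵀP(A−BK) = [127.4000 2.6000; 2.6000 1.1500]
tr(P') = 128.5500


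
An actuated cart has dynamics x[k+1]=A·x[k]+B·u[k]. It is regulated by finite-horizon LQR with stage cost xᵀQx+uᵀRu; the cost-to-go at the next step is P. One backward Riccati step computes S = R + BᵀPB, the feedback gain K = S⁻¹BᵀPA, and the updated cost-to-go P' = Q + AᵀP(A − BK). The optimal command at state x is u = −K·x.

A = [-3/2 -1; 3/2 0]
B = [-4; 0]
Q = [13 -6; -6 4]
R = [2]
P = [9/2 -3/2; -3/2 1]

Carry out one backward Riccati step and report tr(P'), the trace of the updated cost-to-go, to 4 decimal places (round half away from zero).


BᵀP = [-18.0000 6.0000]
S = R + BᵀPB = [2] + [72.0000] = [74.0000]
BᵀPA = [36.0000 18.0000]
K = S⁻¹·BᵀPA = [0.4865 0.2432]
A−BK = [0.4459 -0.0270; 1.5000 0.0000]
AᵀP(A−BK) = [1.6115 0.2432; 0.2432 0.1216]
P' = Q + AᵀP(A−BK) = [14.6115 -5.7568; -5.7568 4.1216]
tr(P') = 18.7331

18.7331


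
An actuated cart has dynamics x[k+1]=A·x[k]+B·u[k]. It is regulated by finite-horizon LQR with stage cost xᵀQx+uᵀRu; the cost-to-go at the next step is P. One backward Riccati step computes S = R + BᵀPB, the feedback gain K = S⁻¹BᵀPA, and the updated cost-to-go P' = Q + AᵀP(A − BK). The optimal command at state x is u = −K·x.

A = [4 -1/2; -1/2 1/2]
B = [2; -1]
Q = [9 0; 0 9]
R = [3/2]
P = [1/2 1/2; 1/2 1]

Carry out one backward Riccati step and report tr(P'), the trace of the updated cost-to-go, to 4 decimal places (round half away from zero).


BᵀP = [0.5000 0.0000]
S = R + BᵀPB = [3/2] + [1.0000] = [2.5000]
BᵀPA = [2.0000 -0.2500]
K = S⁻¹·BᵀPA = [0.8000 -0.1000]
A−BK = [2.4000 -0.3000; 0.3000 0.4000]
AᵀP(A−BK) = [4.6500 0.0750; 0.0750 0.1000]
P' = Q + AᵀP(A−BK) = [13.6500 0.0750; 0.0750 9.1000]
tr(P') = 22.7500

22.7500


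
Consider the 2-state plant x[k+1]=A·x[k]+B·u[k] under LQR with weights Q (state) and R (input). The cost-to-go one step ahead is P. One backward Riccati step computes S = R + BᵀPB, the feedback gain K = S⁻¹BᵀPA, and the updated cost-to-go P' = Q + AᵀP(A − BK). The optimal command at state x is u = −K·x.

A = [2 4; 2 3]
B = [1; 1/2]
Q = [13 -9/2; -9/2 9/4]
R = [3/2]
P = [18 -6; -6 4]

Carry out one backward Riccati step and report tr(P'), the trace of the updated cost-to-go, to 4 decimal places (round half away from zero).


42.9741

BᵀP = [15.0000 -4.0000]
S = R + BᵀPB = [3/2] + [13.0000] = [14.5000]
BᵀPA = [22.0000 48.0000]
K = S⁻¹·BᵀPA = [1.5172 3.3103]
A−BK = [0.4828 0.6897; 1.2414 1.3448]
AᵀP(A−BK) = [6.6207 11.1724; 11.1724 21.1034]
P' = Q + AᵀP(A−BK) = [19.6207 6.6724; 6.6724 23.3534]
tr(P') = 42.9741


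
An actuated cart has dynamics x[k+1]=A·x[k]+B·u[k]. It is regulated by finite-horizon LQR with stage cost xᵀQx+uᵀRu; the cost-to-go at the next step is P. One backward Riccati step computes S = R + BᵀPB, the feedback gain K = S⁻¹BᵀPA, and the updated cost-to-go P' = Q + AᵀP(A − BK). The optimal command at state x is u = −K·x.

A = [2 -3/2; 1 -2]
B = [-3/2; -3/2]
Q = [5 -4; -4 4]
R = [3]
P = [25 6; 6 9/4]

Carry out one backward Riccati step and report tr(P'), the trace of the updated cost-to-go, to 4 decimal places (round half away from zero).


17.0980

BᵀP = [-46.5000 -12.3750]
S = R + BᵀPB = [3] + [88.3125] = [91.3125]
BᵀPA = [-105.3750 94.5000]
K = S⁻¹·BᵀPA = [-1.1540 1.0349]
A−BK = [0.2690 0.0524; -0.7310 -0.4476]
AᵀP(A−BK) = [4.6468 -3.4466; -3.4466 3.4512]
P' = Q + AᵀP(A−BK) = [9.6468 -7.4466; -7.4466 7.4512]
tr(P') = 17.0980


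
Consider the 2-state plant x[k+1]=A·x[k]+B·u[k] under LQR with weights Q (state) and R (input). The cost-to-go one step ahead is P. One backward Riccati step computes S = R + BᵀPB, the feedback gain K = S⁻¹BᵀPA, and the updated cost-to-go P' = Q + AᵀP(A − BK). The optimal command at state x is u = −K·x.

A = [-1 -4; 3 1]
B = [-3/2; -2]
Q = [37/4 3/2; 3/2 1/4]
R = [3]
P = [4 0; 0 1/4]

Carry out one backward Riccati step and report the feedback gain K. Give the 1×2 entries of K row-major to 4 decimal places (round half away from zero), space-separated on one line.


BᵀP = [-6.0000 -0.5000]
S = R + BᵀPB = [3] + [10.0000] = [13.0000]
BᵀPA = [4.5000 23.5000]
K = S⁻¹·BᵀPA = [0.3462 1.8077]
A−BK = [-0.4808 -1.2885; 3.6923 4.6154]
AᵀP(A−BK) = [4.6923 8.6154; 8.6154 21.7692]
P' = Q + AᵀP(A−BK) = [13.9423 10.1154; 10.1154 22.0192]
tr(P') = 35.9615

0.3462 1.8077


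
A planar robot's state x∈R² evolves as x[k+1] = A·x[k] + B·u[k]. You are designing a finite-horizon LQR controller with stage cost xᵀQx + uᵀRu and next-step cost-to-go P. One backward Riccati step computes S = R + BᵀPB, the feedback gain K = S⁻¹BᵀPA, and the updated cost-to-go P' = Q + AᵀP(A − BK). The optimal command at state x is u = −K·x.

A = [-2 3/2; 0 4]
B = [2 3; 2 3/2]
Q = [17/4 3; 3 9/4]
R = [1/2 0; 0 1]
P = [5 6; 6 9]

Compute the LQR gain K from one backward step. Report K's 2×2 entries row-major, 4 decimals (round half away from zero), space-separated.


0.1509 1.6981 -0.5385 -0.2203

BᵀP = [22.0000 30.0000; 24.0000 31.5000]
S = R + BᵀPB = [1/2 0; 0 1] + [104.0000 111.0000; 111.0000 119.2500] = [104.5000 111.0000; 111.0000 120.2500]
BᵀPA = [-44.0000 153.0000; -48.0000 162.0000]
K = S⁻¹·BᵀPA = [0.1509 1.6981; -0.5385 -0.2203]
A−BK = [-0.6864 -1.2353; 0.5059 0.9342]
AᵀP(A−BK) = [0.7935 1.1428; 1.1428 3.1266]
P' = Q + AᵀP(A−BK) = [5.0435 4.1428; 4.1428 5.3766]
tr(P') = 10.4201


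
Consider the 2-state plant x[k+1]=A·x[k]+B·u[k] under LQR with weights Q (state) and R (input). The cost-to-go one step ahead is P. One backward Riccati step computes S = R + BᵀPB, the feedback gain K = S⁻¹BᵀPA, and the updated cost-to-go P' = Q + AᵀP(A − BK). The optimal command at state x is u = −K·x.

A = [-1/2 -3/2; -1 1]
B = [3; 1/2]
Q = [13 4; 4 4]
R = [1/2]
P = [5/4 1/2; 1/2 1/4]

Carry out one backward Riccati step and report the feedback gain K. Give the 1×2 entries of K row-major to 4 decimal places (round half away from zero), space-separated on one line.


BᵀP = [4.0000 1.6250]
S = R + BᵀPB = [1/2] + [12.8125] = [13.3125]
BᵀPA = [-3.6250 -4.3750]
K = S⁻¹·BᵀPA = [-0.2723 -0.3286]
A−BK = [0.3169 -0.5141; -0.8638 1.1643]
AᵀP(A−BK) = [0.0754 -0.0038; -0.0038 0.1247]
P' = Q + AᵀP(A−BK) = [13.0754 3.9962; 3.9962 4.1247]
tr(P') = 17.2001

-0.2723 -0.3286
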